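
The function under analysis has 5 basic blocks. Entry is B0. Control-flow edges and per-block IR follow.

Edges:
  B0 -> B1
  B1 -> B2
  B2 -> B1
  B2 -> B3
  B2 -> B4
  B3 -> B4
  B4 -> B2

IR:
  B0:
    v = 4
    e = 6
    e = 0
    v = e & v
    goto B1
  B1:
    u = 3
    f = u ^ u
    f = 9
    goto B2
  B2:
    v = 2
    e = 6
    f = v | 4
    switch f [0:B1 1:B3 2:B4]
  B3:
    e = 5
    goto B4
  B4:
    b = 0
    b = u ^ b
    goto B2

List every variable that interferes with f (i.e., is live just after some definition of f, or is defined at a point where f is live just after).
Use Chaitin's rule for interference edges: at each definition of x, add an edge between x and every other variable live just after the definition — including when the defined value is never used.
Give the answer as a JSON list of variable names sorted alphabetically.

Answer: ["u"]

Analysis:
def/use:
  B0: def={e,v} ue=∅
  B1: def={f,u} ue=∅
  B2: def={e,f,v} ue=∅
  B3: def={e} ue=∅
  B4: def={b} ue={u}

Live sets:
  live B0: ∅→∅
  live B1: ∅→{u}
  live B2: {u}→{u}
  live B3: {u}→{u}
  live B4: {u}→{u}

Conflict graph:
  b↔{u}
  e↔{u,v}
  f↔{u}
  u↔{b,e,f,v}
  v↔{e,u}

N(f) = ["u"]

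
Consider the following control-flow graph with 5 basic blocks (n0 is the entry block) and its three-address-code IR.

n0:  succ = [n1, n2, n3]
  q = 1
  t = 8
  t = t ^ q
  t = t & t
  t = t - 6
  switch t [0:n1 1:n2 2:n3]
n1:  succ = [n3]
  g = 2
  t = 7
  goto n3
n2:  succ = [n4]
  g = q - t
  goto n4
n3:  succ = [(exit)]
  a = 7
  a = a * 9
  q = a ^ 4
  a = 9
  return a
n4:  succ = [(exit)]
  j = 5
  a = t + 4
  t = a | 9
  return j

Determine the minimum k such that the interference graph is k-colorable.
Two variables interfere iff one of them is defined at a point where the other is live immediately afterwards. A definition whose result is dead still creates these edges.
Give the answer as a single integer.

Block summaries:
  n0: def={q,t} ue=∅
  n1: def={g,t} ue=∅
  n2: def={g} ue={q,t}
  n3: def={a,q} ue=∅
  n4: def={a,j,t} ue={t}

Liveness:
  live n0: ∅→{q,t}
  live n1: ∅→∅
  live n2: {q,t}→{t}
  live n3: ∅→∅
  live n4: {t}→∅

Interference:
  a: {j}
  g: {t}
  j: {a,t}
  q: {t}
  t: {g,j,q}

Chromatic number:
  clique {a,j} ⇒ need ≥ 2
  assign a→c0 g→c1 j→c1 q→c1 t→c0 — no edge inside a register ⇒ χ ≤ 2
  χ = 2

Answer: 2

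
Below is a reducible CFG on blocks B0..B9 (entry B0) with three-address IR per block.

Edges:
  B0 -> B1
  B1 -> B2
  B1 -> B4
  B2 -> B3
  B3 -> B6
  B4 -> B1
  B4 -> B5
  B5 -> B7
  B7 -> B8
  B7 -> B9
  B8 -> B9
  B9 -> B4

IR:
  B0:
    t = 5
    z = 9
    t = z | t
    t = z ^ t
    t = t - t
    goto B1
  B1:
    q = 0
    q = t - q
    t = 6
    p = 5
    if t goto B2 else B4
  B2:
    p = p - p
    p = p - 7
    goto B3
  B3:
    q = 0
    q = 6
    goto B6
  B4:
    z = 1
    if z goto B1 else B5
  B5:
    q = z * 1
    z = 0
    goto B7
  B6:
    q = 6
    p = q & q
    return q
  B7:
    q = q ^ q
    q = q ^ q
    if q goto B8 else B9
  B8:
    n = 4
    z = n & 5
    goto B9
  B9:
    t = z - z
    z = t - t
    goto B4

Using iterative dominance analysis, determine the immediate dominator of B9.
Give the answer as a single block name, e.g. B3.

Answer: B7

Analysis:
idom tree: B1←B0 B2←B1 B3←B2 B4←B1 B5←B4 B6←B3 B7←B5 B8←B7 B9←B7
Dom∩ at merges:
  B1: preds {B0,B4}: {B0} ∩ {B0,B1,B4} = {B0}; idom=B0
  B4: preds {B1,B9}: {B0,B1} ∩ {B0,B1,B4,B5,B7,B9} = {B0,B1}; idom=B1
  B9: preds {B7,B8}: {B0,B1,B4,B5,B7} ∩ {B0,B1,B4,B5,B7,B8} = {B0,B1,B4,B5,B7}; idom=B7

idom(B9) = B7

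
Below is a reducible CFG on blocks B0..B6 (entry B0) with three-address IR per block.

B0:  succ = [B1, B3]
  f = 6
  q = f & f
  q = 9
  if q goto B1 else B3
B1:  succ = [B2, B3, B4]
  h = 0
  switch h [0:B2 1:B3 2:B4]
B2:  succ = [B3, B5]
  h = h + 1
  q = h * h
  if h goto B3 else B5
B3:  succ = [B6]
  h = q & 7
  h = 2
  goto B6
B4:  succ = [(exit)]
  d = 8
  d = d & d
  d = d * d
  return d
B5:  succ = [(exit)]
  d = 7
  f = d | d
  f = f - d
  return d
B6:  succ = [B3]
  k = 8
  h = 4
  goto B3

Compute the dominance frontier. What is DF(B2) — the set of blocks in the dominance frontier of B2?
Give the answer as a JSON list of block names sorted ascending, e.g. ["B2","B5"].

idom tree: B1←B0 B2←B1 B3←B0 B4←B1 B5←B2 B6←B3
Dom∩ at merges:
  B3: preds {B0,B1,B2,B6}: {B0} ∩ {B0,B1} ∩ {B0,B1,B2} ∩ {B0,B3,B6} = {B0}; idom=B0

DF walk-up:
  B3←B0: walk · to B0
  B3←B1: walk B1 to B0
  B3←B2: walk B2→B1 to B0
  B3←B6: walk B6→B3 to B0
  DF(B0)=∅
  DF(B1)={B3}
  DF(B2)={B3}
  DF(B3)={B3}
  DF(B4)=∅
  DF(B5)=∅
  DF(B6)={B3}

DF(B2) = ["B3"]

Answer: ["B3"]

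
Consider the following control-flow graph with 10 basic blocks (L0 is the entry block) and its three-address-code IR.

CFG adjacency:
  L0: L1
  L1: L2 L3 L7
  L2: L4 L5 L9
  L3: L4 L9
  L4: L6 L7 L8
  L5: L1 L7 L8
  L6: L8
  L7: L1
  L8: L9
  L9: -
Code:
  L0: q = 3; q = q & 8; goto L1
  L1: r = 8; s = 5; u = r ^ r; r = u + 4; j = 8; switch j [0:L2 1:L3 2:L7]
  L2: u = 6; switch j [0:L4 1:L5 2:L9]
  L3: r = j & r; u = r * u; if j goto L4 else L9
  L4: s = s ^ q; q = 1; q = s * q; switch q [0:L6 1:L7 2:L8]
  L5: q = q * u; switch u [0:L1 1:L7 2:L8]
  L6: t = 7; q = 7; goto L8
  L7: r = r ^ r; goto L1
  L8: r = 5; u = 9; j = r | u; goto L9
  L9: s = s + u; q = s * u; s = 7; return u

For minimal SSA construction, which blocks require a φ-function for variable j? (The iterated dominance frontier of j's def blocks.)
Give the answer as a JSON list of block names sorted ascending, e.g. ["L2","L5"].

Answer: ["L1", "L9"]

Analysis:
idom tree: L1←L0 L2←L1 L3←L1 L4←L1 L5←L2 L6←L4 L7←L1 L8←L1 L9←L1
Dom at joins:
  L1: preds {L0,L5,L7}: {L0} ∩ {L0,L1,L2,L5} ∩ {L0,L1,L7} = {L0}; idom=L0
  L4: preds {L2,L3}: {L0,L1,L2} ∩ {L0,L1,L3} = {L0,L1}; idom=L1
  L7: preds {L1,L4,L5}: {L0,L1} ∩ {L0,L1,L4} ∩ {L0,L1,L2,L5} = {L0,L1}; idom=L1
  L8: preds {L4,L5,L6}: {L0,L1,L4} ∩ {L0,L1,L2,L5} ∩ {L0,L1,L4,L6} = {L0,L1}; idom=L1
  L9: preds {L2,L3,L8}: {L0,L1,L2} ∩ {L0,L1,L3} ∩ {L0,L1,L8} = {L0,L1}; idom=L1

Frontier:
  join L1 pred L0: · stop@L0
  join L1 pred L5: L5→L2→L1 stop@L0
  join L1 pred L7: L7→L1 stop@L0
  join L4 pred L2: L2 stop@L1
  join L4 pred L3: L3 stop@L1
  join L7 pred L1: · stop@L1
  join L7 pred L4: L4 stop@L1
  join L7 pred L5: L5→L2 stop@L1
  join L8 pred L4: L4 stop@L1
  join L8 pred L5: L5→L2 stop@L1
  join L8 pred L6: L6→L4 stop@L1
  join L9 pred L2: L2 stop@L1
  join L9 pred L3: L3 stop@L1
  join L9 pred L8: L8 stop@L1
  DF(L0)=∅
  DF(L1)={L1}
  DF(L2)={L1,L4,L7,L8,L9}
  DF(L3)={L4,L9}
  DF(L4)={L7,L8}
  DF(L5)={L1,L7,L8}
  DF(L6)={L8}
  DF(L7)={L1}
  DF(L8)={L9}
  DF(L9)=∅

φ for j: defs {L1,L8}
  DF⁺ = {L1,L9}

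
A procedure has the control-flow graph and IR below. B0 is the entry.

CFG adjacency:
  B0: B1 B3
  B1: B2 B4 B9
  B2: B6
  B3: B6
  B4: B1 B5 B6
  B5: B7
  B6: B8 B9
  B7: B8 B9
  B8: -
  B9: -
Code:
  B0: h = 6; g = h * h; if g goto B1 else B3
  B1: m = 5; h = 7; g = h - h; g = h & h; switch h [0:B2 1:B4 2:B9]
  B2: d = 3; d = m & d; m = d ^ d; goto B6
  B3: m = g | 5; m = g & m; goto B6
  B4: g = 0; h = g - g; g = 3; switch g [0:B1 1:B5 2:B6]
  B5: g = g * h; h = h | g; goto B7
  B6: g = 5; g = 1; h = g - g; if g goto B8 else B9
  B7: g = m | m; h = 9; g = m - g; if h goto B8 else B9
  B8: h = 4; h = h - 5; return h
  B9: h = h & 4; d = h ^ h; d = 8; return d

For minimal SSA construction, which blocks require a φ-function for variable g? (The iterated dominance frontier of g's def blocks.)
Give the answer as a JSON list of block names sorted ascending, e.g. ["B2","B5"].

idom tree: B1←B0 B2←B1 B3←B0 B4←B1 B5←B4 B6←B0 B7←B5 B8←B0 B9←B0
Join-block Dom:
  B1: preds {B0,B4}: {B0} ∩ {B0,B1,B4} = {B0}; idom=B0
  B6: preds {B2,B3,B4}: {B0,B1,B2} ∩ {B0,B3} ∩ {B0,B1,B4} = {B0}; idom=B0
  B8: preds {B6,B7}: {B0,B6} ∩ {B0,B1,B4,B5,B7} = {B0}; idom=B0
  B9: preds {B1,B6,B7}: {B0,B1} ∩ {B0,B6} ∩ {B0,B1,B4,B5,B7} = {B0}; idom=B0

Frontier:
  B1←B0: walk · to B0
  B1←B4: walk B4→B1 to B0
  B6←B2: walk B2→B1 to B0
  B6←B3: walk B3 to B0
  B6←B4: walk B4→B1 to B0
  B8←B6: walk B6 to B0
  B8←B7: walk B7→B5→B4→B1 to B0
  B9←B1: walk B1 to B0
  B9←B6: walk B6 to B0
  B9←B7: walk B7→B5→B4→B1 to B0
  B0 → ∅
  B1 → {B1,B6,B8,B9}
  B2 → {B6}
  B3 → {B6}
  B4 → {B1,B6,B8,B9}
  B5 → {B8,B9}
  B6 → {B8,B9}
  B7 → {B8,B9}
  B8 → ∅
  B9 → ∅

φ for g: defs {B0,B1,B4,B5,B6,B7}
  DF⁺ = {B1,B6,B8,B9}

Answer: ["B1", "B6", "B8", "B9"]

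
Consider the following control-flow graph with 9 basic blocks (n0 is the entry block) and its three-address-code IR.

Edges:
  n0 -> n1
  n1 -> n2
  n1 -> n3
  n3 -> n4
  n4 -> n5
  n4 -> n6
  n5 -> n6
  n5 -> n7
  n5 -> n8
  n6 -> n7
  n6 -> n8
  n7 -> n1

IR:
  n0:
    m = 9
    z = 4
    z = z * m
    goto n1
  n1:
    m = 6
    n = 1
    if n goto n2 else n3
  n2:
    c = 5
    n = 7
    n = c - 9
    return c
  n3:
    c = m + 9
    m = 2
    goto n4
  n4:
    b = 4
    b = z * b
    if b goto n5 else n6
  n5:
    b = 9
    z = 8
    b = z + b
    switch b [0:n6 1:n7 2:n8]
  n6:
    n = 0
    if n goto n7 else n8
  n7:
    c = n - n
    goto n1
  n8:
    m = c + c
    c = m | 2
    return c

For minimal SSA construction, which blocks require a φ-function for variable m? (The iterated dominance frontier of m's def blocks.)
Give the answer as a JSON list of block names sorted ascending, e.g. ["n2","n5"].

idom tree: n1←n0 n2←n1 n3←n1 n4←n3 n5←n4 n6←n4 n7←n4 n8←n4
Dom∩ at merges:
  n1: preds {n0,n7}: {n0} ∩ {n0,n1,n3,n4,n7} = {n0}; idom=n0
  n6: preds {n4,n5}: {n0,n1,n3,n4} ∩ {n0,n1,n3,n4,n5} = {n0,n1,n3,n4}; idom=n4
  n7: preds {n5,n6}: {n0,n1,n3,n4,n5} ∩ {n0,n1,n3,n4,n6} = {n0,n1,n3,n4}; idom=n4
  n8: preds {n5,n6}: {n0,n1,n3,n4,n5} ∩ {n0,n1,n3,n4,n6} = {n0,n1,n3,n4}; idom=n4

DF derivation:
  n1←n0: walk · to n0
  n1←n7: walk n7→n4→n3→n1 to n0
  n6←n4: walk · to n4
  n6←n5: walk n5 to n4
  n7←n5: walk n5 to n4
  n7←n6: walk n6 to n4
  n8←n5: walk n5 to n4
  n8←n6: walk n6 to n4
  DF(n0)=∅
  DF(n1)={n1}
  DF(n2)=∅
  DF(n3)={n1}
  DF(n4)={n1}
  DF(n5)={n6,n7,n8}
  DF(n6)={n7,n8}
  DF(n7)={n1}
  DF(n8)=∅

φ for m: defs {n0,n1,n3,n8}
  DF⁺ = {n1}

Answer: ["n1"]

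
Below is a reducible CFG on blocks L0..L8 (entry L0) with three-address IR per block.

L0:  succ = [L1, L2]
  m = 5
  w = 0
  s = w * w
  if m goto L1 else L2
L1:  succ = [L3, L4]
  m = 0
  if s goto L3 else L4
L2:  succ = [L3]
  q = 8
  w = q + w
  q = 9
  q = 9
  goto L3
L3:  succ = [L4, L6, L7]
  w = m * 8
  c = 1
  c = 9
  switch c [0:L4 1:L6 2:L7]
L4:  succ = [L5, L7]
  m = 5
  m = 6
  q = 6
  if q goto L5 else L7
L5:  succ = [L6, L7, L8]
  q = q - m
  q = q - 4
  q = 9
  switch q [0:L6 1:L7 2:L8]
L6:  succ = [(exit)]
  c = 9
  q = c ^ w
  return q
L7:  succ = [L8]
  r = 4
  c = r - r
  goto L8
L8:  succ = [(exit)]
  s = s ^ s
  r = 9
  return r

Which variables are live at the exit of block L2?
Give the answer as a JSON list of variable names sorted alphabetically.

Answer: ["m", "s"]

Derivation:
Block summaries:
  L0: {m,s,w} / ∅
  L1: {m} / {s}
  L2: {q,w} / {w}
  L3: {c,w} / {m}
  L4: {m,q} / ∅
  L5: {q} / {m,q}
  L6: {c,q} / {w}
  L7: {c,r} / ∅
  L8: {r,s} / {s}

Backward fixpoint:
  L0: in=∅ out={m,s,w}
  L1: in={s,w} out={m,s,w}
  L2: in={m,s,w} out={m,s}
  L3: in={m,s} out={s,w}
  L4: in={s,w} out={m,q,s,w}
  L5: in={m,q,s,w} out={s,w}
  L6: in={w} out=∅
  L7: in={s} out={s}
  L8: in={s} out=∅

live-out(L2) = ["m", "s"]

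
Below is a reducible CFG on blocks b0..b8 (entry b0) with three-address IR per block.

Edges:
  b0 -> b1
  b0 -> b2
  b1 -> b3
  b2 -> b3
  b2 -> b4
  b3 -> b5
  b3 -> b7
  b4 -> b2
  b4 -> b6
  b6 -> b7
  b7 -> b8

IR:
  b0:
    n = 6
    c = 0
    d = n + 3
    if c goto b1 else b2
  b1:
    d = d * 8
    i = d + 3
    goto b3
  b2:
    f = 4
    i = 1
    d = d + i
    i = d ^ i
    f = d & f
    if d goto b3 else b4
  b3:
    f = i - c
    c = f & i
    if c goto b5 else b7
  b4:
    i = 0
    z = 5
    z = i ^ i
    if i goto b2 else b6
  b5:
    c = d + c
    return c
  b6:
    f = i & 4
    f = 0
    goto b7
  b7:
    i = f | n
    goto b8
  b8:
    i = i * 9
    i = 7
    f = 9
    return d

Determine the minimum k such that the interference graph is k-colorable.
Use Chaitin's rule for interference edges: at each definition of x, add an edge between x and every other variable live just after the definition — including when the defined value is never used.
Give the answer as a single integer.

def/use:
  b0: {c,d,n} / ∅
  b1: {d,i} / {d}
  b2: {d,f,i} / {d}
  b3: {c,f} / {c,i}
  b4: {i,z} / ∅
  b5: {c} / {c,d}
  b6: {f} / {i}
  b7: {i} / {f,n}
  b8: {f,i} / {d,i}

Backward fixpoint:
  b0: in=∅ out={c,d,n}
  b1: in={c,d,n} out={c,d,i,n}
  b2: in={c,d,n} out={c,d,i,n}
  b3: in={c,d,i,n} out={c,d,f,n}
  b4: in={c,d,n} out={c,d,i,n}
  b5: in={c,d} out=∅
  b6: in={d,i,n} out={d,f,n}
  b7: in={d,f,n} out={d,i}
  b8: in={d,i} out=∅

Conflict graph:
  c: {d,f,i,n,z}
  d: {c,f,i,n,z}
  f: {c,d,i,n}
  i: {c,d,f,n,z}
  n: {c,d,f,i,z}
  z: {c,d,i,n}

Chromatic number:
  {c,d,f,i,n} pairwise interfere (5-clique) ⇒ χ ≥ 5
  assign c→r0 d→r1 f→r4 i→r2 n→r3 z→r4 — no edge inside a register ⇒ χ ≤ 5
  χ = 5

Answer: 5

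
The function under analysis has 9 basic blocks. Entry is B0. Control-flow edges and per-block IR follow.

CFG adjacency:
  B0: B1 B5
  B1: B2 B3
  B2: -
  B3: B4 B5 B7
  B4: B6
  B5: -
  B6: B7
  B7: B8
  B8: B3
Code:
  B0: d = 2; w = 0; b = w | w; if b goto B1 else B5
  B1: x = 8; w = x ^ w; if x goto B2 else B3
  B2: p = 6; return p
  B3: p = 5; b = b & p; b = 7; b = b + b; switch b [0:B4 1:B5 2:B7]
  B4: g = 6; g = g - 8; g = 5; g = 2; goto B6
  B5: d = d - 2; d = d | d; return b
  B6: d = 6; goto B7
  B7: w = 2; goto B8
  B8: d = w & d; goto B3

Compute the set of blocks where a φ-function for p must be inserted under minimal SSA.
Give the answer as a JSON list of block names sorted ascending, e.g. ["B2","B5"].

idom tree: B1←B0 B2←B1 B3←B1 B4←B3 B5←B0 B6←B4 B7←B3 B8←B7
Dom∩ at merges:
  B3: preds {B1,B8}: {B0,B1} ∩ {B0,B1,B3,B7,B8} = {B0,B1}; idom=B1
  B5: preds {B0,B3}: {B0} ∩ {B0,B1,B3} = {B0}; idom=B0
  B7: preds {B3,B6}: {B0,B1,B3} ∩ {B0,B1,B3,B4,B6} = {B0,B1,B3}; idom=B3

DF derivation:
  join B3 pred B1: · stop@B1
  join B3 pred B8: B8→B7→B3 stop@B1
  join B5 pred B0: · stop@B0
  join B5 pred B3: B3→B1 stop@B0
  join B7 pred B3: · stop@B3
  join B7 pred B6: B6→B4 stop@B3
  B0: DF=∅
  B1: DF={B5}
  B2: DF=∅
  B3: DF={B3,B5}
  B4: DF={B7}
  B5: DF=∅
  B6: DF={B7}
  B7: DF={B3}
  B8: DF={B3}

φ for p: defs {B2,B3}
  DF⁺ = {B3,B5}

Answer: ["B3", "B5"]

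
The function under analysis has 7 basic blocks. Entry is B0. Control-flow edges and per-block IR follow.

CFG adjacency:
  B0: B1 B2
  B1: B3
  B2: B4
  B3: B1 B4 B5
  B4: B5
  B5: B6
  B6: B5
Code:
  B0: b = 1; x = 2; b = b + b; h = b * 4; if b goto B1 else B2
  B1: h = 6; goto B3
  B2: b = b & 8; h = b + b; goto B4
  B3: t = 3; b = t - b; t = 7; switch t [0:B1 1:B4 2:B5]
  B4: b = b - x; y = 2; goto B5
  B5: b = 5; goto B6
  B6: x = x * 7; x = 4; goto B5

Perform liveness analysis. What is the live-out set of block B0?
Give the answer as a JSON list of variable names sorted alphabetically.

Answer: ["b", "x"]

Working:
Per-block:
  B0 def {b,h,x} use ∅
  B1 def {h} use ∅
  B2 def {b,h} use {b}
  B3 def {b,t} use {b}
  B4 def {b,y} use {b,x}
  B5 def {b} use ∅
  B6 def {x} use {x}

Liveness:
  live B0: ∅→{b,x}
  live B1: {b,x}→{b,x}
  live B2: {b,x}→{b,x}
  live B3: {b,x}→{b,x}
  live B4: {b,x}→{x}
  live B5: {x}→{x}
  live B6: {x}→{x}

live-out(B0) = ["b", "x"]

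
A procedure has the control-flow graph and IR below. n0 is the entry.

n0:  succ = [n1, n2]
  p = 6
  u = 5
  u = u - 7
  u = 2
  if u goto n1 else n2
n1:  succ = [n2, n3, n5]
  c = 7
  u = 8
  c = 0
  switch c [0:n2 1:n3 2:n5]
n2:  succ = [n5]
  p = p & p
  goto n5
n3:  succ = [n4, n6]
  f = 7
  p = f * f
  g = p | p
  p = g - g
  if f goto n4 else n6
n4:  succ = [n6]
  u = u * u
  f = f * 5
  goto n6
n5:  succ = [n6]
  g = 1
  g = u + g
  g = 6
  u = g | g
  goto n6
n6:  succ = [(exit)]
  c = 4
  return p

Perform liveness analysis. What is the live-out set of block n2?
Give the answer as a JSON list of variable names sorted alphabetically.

Per-block:
  n0: def={p,u} ue=∅
  n1: def={c,u} ue=∅
  n2: def={p} ue={p}
  n3: def={f,g,p} ue=∅
  n4: def={f,u} ue={f,u}
  n5: def={g,u} ue={u}
  n6: def={c} ue={p}

Liveness:
  n0: in=∅ out={p,u}
  n1: in={p} out={p,u}
  n2: in={p,u} out={p,u}
  n3: in={u} out={f,p,u}
  n4: in={f,p,u} out={p}
  n5: in={p,u} out={p}
  n6: in={p} out=∅

live-out(n2) = ["p", "u"]

Answer: ["p", "u"]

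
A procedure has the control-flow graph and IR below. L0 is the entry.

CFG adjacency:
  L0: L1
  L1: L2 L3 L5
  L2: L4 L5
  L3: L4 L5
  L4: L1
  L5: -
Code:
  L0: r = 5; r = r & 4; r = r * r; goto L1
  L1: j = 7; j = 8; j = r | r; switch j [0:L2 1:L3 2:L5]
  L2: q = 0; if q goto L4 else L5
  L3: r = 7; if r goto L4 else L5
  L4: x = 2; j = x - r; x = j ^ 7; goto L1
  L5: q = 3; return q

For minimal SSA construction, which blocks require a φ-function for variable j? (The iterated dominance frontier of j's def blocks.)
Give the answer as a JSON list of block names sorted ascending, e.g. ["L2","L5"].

idom tree: L1←L0 L2←L1 L3←L1 L4←L1 L5←L1
Dom∩ at merges:
  L1: preds {L0,L4}: {L0} ∩ {L0,L1,L4} = {L0}; idom=L0
  L4: preds {L2,L3}: {L0,L1,L2} ∩ {L0,L1,L3} = {L0,L1}; idom=L1
  L5: preds {L1,L2,L3}: {L0,L1} ∩ {L0,L1,L2} ∩ {L0,L1,L3} = {L0,L1}; idom=L1

Frontier:
  L1←L0: walk · to L0
  L1←L4: walk L4→L1 to L0
  L4←L2: walk L2 to L1
  L4←L3: walk L3 to L1
  L5←L1: walk · to L1
  L5←L2: walk L2 to L1
  L5←L3: walk L3 to L1
  DF(L0)=∅
  DF(L1)={L1}
  DF(L2)={L4,L5}
  DF(L3)={L4,L5}
  DF(L4)={L1}
  DF(L5)=∅

φ for j: defs {L1,L4}
  DF⁺ = {L1}

Answer: ["L1"]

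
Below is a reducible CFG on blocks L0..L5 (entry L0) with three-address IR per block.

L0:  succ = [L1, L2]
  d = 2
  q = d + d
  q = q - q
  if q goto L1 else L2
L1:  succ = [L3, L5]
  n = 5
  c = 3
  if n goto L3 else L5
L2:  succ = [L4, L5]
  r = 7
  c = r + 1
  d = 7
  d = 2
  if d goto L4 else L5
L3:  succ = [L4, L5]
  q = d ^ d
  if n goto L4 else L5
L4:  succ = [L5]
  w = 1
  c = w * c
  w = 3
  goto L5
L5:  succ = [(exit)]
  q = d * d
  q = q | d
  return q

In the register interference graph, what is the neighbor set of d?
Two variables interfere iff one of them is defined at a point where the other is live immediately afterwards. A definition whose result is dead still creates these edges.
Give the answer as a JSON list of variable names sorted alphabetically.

Answer: ["c", "n", "q", "w"]

Derivation:
def/use:
  L0: def={d,q} ue=∅
  L1: def={c,n} ue=∅
  L2: def={c,d,r} ue=∅
  L3: def={q} ue={d,n}
  L4: def={c,w} ue={c}
  L5: def={q} ue={d}

Backward fixpoint:
  live L0: ∅→{d}
  live L1: {d}→{c,d,n}
  live L2: ∅→{c,d}
  live L3: {c,d,n}→{c,d}
  live L4: {c,d}→{d}
  live L5: {d}→∅

Interfere edges:
  c↔{d,n,q,w}
  d↔{c,n,q,w}
  n↔{c,d,q}
  q↔{c,d,n}
  r↔∅
  w↔{c,d}

N(d) = ["c", "n", "q", "w"]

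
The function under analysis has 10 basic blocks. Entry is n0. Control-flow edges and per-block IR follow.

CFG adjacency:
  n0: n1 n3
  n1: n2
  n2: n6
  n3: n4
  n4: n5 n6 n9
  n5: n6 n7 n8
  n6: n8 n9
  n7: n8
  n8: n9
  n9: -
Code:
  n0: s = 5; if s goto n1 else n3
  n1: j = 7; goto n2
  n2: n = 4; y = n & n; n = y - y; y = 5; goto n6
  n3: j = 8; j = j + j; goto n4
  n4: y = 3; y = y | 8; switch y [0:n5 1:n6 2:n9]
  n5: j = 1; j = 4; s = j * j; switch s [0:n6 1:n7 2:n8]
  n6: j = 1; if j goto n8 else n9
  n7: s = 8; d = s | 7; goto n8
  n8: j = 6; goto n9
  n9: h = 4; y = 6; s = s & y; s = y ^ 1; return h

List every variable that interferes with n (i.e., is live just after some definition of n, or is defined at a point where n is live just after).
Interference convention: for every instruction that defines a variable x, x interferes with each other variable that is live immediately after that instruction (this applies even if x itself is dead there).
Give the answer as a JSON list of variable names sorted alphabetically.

Block summaries:
  n0: {s} / ∅
  n1: {j} / ∅
  n2: {n,y} / ∅
  n3: {j} / ∅
  n4: {y} / ∅
  n5: {j,s} / ∅
  n6: {j} / ∅
  n7: {d,s} / ∅
  n8: {j} / ∅
  n9: {h,s,y} / {s}

Backward fixpoint:
  n0: in=∅ out={s}
  n1: in={s} out={s}
  n2: in={s} out={s}
  n3: in={s} out={s}
  n4: in={s} out={s}
  n5: in=∅ out={s}
  n6: in={s} out={s}
  n7: in=∅ out={s}
  n8: in={s} out={s}
  n9: in={s} out=∅

Conflict graph:
  d↔{s}
  h↔{s,y}
  j↔{s}
  n↔{s}
  s↔{d,h,j,n,y}
  y↔{h,s}

N(n) = ["s"]

Answer: ["s"]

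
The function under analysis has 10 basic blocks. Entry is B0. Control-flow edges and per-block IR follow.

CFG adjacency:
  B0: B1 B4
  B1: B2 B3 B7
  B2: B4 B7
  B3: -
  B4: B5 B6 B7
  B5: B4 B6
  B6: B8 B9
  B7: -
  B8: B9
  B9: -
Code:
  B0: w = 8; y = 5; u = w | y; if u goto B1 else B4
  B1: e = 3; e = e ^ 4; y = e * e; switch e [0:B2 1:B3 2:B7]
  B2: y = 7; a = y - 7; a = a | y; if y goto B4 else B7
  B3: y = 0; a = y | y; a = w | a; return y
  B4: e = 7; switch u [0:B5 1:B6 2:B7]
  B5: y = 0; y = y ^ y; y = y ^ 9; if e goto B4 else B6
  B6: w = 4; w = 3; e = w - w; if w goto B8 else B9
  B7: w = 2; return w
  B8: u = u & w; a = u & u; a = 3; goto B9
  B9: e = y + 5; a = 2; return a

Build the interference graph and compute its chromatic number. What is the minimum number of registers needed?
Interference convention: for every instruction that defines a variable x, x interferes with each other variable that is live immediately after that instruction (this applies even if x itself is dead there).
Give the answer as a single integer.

Answer: 4

Derivation:
Block summaries:
  B0: def={u,w,y} ue=∅
  B1: def={e,y} ue=∅
  B2: def={a,y} ue=∅
  B3: def={a,y} ue={w}
  B4: def={e} ue={u}
  B5: def={y} ue={e}
  B6: def={e,w} ue=∅
  B7: def={w} ue=∅
  B8: def={a,u} ue={u,w}
  B9: def={a,e} ue={y}

Backward fixpoint:
  B0: in=∅ out={u,w,y}
  B1: in={u,w} out={u,w}
  B2: in={u} out={u,y}
  B3: in={w} out=∅
  B4: in={u,y} out={e,u,y}
  B5: in={e,u} out={u,y}
  B6: in={u,y} out={u,w,y}
  B7: in=∅ out=∅
  B8: in={u,w,y} out={y}
  B9: in={y} out=∅

Conflict graph:
  a — {u,w,y}
  e — {u,w,y}
  u — {a,e,w,y}
  w — {a,e,u,y}
  y — {a,e,u,w}

Chromatic number:
  {a,u,w,y} pairwise interfere (4-clique) ⇒ χ ≥ 4
  4-colouring: R0={u}  R1={w}  R2={y}  R3={a,e}
  χ = 4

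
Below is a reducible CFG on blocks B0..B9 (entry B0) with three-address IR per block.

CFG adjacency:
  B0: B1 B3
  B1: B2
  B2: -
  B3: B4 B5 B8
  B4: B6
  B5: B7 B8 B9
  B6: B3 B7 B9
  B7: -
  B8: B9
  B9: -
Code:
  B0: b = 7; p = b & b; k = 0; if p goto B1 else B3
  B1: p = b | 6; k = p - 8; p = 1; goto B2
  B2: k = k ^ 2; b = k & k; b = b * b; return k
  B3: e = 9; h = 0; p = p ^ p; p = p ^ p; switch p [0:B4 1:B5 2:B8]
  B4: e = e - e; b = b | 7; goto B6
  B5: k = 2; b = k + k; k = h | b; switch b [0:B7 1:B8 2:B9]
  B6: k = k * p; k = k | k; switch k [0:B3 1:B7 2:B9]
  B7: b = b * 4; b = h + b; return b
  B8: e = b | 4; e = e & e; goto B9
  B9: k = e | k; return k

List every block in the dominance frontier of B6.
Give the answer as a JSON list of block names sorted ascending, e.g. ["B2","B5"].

Answer: ["B3", "B7", "B9"]

Derivation:
idom tree: B1←B0 B2←B1 B3←B0 B4←B3 B5←B3 B6←B4 B7←B3 B8←B3 B9←B3
Join-block Dom:
  B3: preds {B0,B6}: {B0} ∩ {B0,B3,B4,B6} = {B0}; idom=B0
  B7: preds {B5,B6}: {B0,B3,B5} ∩ {B0,B3,B4,B6} = {B0,B3}; idom=B3
  B8: preds {B3,B5}: {B0,B3} ∩ {B0,B3,B5} = {B0,B3}; idom=B3
  B9: preds {B5,B6,B8}: {B0,B3,B5} ∩ {B0,B3,B4,B6} ∩ {B0,B3,B8} = {B0,B3}; idom=B3

DF walk-up:
  join B3 pred B0: · stop@B0
  join B3 pred B6: B6→B4→B3 stop@B0
  join B7 pred B5: B5 stop@B3
  join B7 pred B6: B6→B4 stop@B3
  join B8 pred B3: · stop@B3
  join B8 pred B5: B5 stop@B3
  join B9 pred B5: B5 stop@B3
  join B9 pred B6: B6→B4 stop@B3
  join B9 pred B8: B8 stop@B3
  B0: DF=∅
  B1: DF=∅
  B2: DF=∅
  B3: DF={B3}
  B4: DF={B3,B7,B9}
  B5: DF={B7,B8,B9}
  B6: DF={B3,B7,B9}
  B7: DF=∅
  B8: DF={B9}
  B9: DF=∅

DF(B6) = ["B3", "B7", "B9"]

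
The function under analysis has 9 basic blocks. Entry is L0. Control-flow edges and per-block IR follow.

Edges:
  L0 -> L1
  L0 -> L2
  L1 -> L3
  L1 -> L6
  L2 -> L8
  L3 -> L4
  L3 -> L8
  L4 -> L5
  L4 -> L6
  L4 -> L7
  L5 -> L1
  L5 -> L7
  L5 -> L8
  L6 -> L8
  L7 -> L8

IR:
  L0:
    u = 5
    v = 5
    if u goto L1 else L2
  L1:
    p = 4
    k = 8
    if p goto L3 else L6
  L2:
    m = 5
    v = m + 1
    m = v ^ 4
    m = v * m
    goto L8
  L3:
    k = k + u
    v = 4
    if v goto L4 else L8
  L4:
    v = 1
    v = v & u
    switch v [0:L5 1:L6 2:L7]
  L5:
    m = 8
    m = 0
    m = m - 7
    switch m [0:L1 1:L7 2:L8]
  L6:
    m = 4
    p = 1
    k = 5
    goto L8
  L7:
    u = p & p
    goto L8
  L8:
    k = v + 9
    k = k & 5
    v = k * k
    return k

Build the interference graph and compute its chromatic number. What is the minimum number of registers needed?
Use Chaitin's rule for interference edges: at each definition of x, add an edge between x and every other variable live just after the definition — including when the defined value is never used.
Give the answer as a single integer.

def/use:
  L0: {u,v} / ∅
  L1: {k,p} / ∅
  L2: {m,v} / ∅
  L3: {k,v} / {k,u}
  L4: {v} / {u}
  L5: {m} / ∅
  L6: {k,m,p} / ∅
  L7: {u} / {p}
  L8: {k,v} / {v}

Live sets:
  L0: in=∅ out={u,v}
  L1: in={u,v} out={k,p,u,v}
  L2: in=∅ out={v}
  L3: in={k,p,u} out={p,u,v}
  L4: in={p,u} out={p,u,v}
  L5: in={p,u,v} out={p,u,v}
  L6: in={v} out={v}
  L7: in={p,v} out={v}
  L8: in={v} out=∅

Interference:
  k: {p,u,v}
  m: {p,u,v}
  p: {k,m,u,v}
  u: {k,m,p,v}
  v: {k,m,p,u}

Registers:
  clique {k,p,u,v} ⇒ need ≥ 4
  4-colouring: r0={p}  r1={u}  r2={v}  r3={k,m}
  χ = 4

Answer: 4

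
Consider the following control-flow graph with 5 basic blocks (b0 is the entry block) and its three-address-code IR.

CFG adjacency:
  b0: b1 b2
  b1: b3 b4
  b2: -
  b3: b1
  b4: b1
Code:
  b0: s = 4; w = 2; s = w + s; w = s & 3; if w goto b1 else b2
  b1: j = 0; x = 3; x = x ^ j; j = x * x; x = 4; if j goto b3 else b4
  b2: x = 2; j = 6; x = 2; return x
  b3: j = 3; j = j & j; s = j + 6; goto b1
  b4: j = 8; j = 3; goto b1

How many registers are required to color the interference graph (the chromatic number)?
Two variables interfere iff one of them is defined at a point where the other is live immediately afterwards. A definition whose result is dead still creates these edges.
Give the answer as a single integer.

Answer: 2

Working:
def/use:
  b0: def={s,w} ue=∅
  b1: def={j,x} ue=∅
  b2: def={j,x} ue=∅
  b3: def={j,s} ue=∅
  b4: def={j} ue=∅

Liveness:
  b0: in=∅ out=∅
  b1: in=∅ out=∅
  b2: in=∅ out=∅
  b3: in=∅ out=∅
  b4: in=∅ out=∅

Interference:
  j: {x}
  s: {w}
  w: {s}
  x: {j}

Colouring:
  lower bound: {j,x} mutually conflict ⇒ χ ≥ 2
  2-colouring: c0={j,s}  c1={w,x}
  χ = 2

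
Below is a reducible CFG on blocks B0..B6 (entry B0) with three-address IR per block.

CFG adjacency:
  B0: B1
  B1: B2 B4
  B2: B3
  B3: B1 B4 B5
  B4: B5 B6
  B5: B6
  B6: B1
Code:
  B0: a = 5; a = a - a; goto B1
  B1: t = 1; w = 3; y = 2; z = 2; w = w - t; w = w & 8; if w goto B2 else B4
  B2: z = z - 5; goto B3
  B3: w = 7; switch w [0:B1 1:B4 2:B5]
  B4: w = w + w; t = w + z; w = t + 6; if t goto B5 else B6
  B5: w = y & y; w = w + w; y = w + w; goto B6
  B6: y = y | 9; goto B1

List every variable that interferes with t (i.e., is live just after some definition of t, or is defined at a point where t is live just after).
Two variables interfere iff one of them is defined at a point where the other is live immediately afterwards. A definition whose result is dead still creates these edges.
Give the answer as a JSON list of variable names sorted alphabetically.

def/use:
  B0 def {a} use ∅
  B1 def {t,w,y,z} use ∅
  B2 def {z} use {z}
  B3 def {w} use ∅
  B4 def {t,w} use {w,z}
  B5 def {w,y} use {y}
  B6 def {y} use {y}

Liveness:
  live B0: ∅→∅
  live B1: ∅→{w,y,z}
  live B2: {y,z}→{y,z}
  live B3: {y,z}→{w,y,z}
  live B4: {w,y,z}→{y}
  live B5: {y}→{y}
  live B6: {y}→∅

Interfere edges:
  a↔∅
  t↔{w,y,z}
  w↔{t,y,z}
  y↔{t,w,z}
  z↔{t,w,y}

N(t) = ["w", "y", "z"]

Answer: ["w", "y", "z"]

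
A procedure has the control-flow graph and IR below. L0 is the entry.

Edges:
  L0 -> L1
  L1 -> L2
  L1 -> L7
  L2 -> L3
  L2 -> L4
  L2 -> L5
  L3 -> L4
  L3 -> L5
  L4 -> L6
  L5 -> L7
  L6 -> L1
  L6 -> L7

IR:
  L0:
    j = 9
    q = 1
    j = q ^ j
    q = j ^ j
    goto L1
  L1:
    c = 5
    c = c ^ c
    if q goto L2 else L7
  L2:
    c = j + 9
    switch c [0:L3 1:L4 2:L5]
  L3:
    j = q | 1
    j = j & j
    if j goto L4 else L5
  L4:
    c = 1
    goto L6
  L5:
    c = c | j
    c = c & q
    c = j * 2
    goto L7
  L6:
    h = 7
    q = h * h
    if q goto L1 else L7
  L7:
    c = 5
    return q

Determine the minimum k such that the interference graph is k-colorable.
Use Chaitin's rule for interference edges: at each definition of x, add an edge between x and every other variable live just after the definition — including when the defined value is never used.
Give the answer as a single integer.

Per-block:
  L0 def {j,q} use ∅
  L1 def {c} use {q}
  L2 def {c} use {j}
  L3 def {j} use {q}
  L4 def {c} use ∅
  L5 def {c} use {c,j,q}
  L6 def {h,q} use ∅
  L7 def {c} use {q}

Liveness:
  L0 li=∅ lo={j,q}
  L1 li={j,q} lo={j,q}
  L2 li={j,q} lo={c,j,q}
  L3 li={c,q} lo={c,j,q}
  L4 li={j} lo={j}
  L5 li={c,j,q} lo={q}
  L6 li={j} lo={j,q}
  L7 li={q} lo=∅

Interfere edges:
  c: {j,q}
  h: {j}
  j: {c,h,q}
  q: {c,j}

Colouring:
  {c,j,q} pairwise interfere (3-clique) ⇒ χ ≥ 3
  assign c→c1 h→c1 j→c0 q→c2 — no edge inside a register ⇒ χ ≤ 3
  χ = 3

Answer: 3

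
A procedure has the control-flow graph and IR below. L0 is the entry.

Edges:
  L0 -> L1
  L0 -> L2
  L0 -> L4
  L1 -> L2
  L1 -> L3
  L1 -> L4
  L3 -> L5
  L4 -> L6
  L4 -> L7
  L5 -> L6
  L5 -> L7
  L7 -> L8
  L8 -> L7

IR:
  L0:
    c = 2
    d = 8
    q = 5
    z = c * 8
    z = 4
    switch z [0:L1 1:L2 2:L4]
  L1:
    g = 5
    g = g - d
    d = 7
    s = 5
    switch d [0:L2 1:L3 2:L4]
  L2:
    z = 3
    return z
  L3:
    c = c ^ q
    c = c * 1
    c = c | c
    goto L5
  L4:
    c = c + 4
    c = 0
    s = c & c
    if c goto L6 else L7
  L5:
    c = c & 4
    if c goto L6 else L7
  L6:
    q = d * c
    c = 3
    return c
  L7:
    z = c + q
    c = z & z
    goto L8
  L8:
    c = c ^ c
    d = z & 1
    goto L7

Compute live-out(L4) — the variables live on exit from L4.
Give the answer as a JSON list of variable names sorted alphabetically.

Answer: ["c", "d", "q"]

Analysis:
Block summaries:
  L0: def={c,d,q,z} ue=∅
  L1: def={d,g,s} ue={d}
  L2: def={z} ue=∅
  L3: def={c} ue={c,q}
  L4: def={c,s} ue={c}
  L5: def={c} ue={c}
  L6: def={c,q} ue={c,d}
  L7: def={c,z} ue={c,q}
  L8: def={c,d} ue={c,z}

Backward fixpoint:
  L0 li=∅ lo={c,d,q}
  L1 li={c,d,q} lo={c,d,q}
  L2 li=∅ lo=∅
  L3 li={c,d,q} lo={c,d,q}
  L4 li={c,d,q} lo={c,d,q}
  L5 li={c,d,q} lo={c,d,q}
  L6 li={c,d} lo=∅
  L7 li={c,q} lo={c,q,z}
  L8 li={c,q,z} lo={c,q}

live-out(L4) = ["c", "d", "q"]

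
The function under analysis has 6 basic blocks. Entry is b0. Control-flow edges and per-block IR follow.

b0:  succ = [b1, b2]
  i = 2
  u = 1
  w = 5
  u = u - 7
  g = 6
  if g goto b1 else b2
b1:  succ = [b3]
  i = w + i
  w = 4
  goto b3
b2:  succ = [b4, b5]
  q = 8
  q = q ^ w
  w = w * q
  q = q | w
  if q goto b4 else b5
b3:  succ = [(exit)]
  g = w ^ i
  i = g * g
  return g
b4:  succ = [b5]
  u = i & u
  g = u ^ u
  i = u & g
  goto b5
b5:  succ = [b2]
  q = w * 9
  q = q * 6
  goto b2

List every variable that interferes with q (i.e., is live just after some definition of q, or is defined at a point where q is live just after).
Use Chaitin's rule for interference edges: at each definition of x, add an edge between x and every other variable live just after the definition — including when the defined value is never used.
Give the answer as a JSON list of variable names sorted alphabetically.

def/use:
  b0 def {g,i,u,w} use ∅
  b1 def {i,w} use {i,w}
  b2 def {q,w} use {w}
  b3 def {g,i} use {i,w}
  b4 def {g,i,u} use {i,u}
  b5 def {q} use {w}

Live sets:
  b0: in=∅ out={i,u,w}
  b1: in={i,w} out={i,w}
  b2: in={i,u,w} out={i,u,w}
  b3: in={i,w} out=∅
  b4: in={i,u,w} out={i,u,w}
  b5: in={i,u,w} out={i,u,w}

Interference:
  g: {i,u,w}
  i: {g,q,u,w}
  q: {i,u,w}
  u: {g,i,q,w}
  w: {g,i,q,u}

N(q) = ["i", "u", "w"]

Answer: ["i", "u", "w"]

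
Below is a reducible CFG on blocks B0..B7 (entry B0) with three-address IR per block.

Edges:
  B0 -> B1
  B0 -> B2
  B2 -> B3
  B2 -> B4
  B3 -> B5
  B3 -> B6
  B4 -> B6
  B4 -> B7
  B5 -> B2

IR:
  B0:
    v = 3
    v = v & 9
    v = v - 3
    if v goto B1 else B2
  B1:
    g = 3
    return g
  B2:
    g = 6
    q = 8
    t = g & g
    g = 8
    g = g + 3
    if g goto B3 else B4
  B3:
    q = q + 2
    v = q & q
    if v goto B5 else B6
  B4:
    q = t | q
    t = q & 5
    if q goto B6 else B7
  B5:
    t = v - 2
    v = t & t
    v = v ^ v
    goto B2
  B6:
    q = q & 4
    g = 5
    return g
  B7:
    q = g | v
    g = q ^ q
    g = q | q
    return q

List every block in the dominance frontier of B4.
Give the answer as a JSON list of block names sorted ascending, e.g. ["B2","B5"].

Answer: ["B6"]

Derivation:
idom tree: B1←B0 B2←B0 B3←B2 B4←B2 B5←B3 B6←B2 B7←B4
Dom∩ at merges:
  B2: preds {B0,B5}: {B0} ∩ {B0,B2,B3,B5} = {B0}; idom=B0
  B6: preds {B3,B4}: {B0,B2,B3} ∩ {B0,B2,B4} = {B0,B2}; idom=B2

Frontier:
  B2←B0: walk · to B0
  B2←B5: walk B5→B3→B2 to B0
  B6←B3: walk B3 to B2
  B6←B4: walk B4 to B2
  DF(B0)=∅
  DF(B1)=∅
  DF(B2)={B2}
  DF(B3)={B2,B6}
  DF(B4)={B6}
  DF(B5)={B2}
  DF(B6)=∅
  DF(B7)=∅

DF(B4) = ["B6"]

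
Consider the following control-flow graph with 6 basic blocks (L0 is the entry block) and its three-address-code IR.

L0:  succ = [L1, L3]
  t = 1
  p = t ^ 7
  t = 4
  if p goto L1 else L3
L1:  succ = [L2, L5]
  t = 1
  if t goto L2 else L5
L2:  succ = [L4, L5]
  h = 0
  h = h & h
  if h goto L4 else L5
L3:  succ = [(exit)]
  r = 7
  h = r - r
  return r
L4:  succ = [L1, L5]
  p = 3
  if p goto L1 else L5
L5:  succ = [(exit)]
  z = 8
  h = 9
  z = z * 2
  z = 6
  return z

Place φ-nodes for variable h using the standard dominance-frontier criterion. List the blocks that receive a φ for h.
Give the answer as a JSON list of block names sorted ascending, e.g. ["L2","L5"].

Answer: ["L1", "L5"]

Analysis:
idom tree: L1←L0 L2←L1 L3←L0 L4←L2 L5←L1
Dom∩ at merges:
  L1: preds {L0,L4}: {L0} ∩ {L0,L1,L2,L4} = {L0}; idom=L0
  L5: preds {L1,L2,L4}: {L0,L1} ∩ {L0,L1,L2} ∩ {L0,L1,L2,L4} = {L0,L1}; idom=L1

DF derivation:
  L1←L0: walk · to L0
  L1←L4: walk L4→L2→L1 to L0
  L5←L1: walk · to L1
  L5←L2: walk L2 to L1
  L5←L4: walk L4→L2 to L1
  L0 → ∅
  L1 → {L1}
  L2 → {L1,L5}
  L3 → ∅
  L4 → {L1,L5}
  L5 → ∅

φ for h: defs {L2,L3,L5}
  DF⁺ = {L1,L5}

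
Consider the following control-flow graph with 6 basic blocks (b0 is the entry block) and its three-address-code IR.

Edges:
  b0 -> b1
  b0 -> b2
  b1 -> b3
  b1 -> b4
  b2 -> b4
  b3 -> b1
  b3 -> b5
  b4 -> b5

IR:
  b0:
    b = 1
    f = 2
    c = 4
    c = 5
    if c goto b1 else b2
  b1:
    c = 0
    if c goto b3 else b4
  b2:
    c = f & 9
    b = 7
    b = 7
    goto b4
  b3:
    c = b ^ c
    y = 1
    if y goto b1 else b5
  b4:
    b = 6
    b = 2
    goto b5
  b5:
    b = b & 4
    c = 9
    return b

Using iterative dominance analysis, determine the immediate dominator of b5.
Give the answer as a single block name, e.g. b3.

Answer: b0

Derivation:
idom tree: b1←b0 b2←b0 b3←b1 b4←b0 b5←b0
Join-block Dom:
  b1: preds {b0,b3}: {b0} ∩ {b0,b1,b3} = {b0}; idom=b0
  b4: preds {b1,b2}: {b0,b1} ∩ {b0,b2} = {b0}; idom=b0
  b5: preds {b3,b4}: {b0,b1,b3} ∩ {b0,b4} = {b0}; idom=b0

idom(b5) = b0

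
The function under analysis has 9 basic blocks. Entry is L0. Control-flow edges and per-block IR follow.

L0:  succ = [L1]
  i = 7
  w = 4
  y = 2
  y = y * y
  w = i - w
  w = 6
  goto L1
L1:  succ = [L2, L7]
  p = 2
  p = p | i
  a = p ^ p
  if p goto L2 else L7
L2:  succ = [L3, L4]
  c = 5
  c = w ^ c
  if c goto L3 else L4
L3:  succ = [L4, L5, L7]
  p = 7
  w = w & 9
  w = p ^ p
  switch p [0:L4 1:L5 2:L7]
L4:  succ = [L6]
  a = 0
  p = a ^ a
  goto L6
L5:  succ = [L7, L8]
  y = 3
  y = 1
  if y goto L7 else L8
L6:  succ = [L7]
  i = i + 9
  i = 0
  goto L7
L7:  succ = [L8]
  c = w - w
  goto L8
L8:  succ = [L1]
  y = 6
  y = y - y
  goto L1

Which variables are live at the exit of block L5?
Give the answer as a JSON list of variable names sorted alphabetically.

def/use:
  L0: {i,w,y} / ∅
  L1: {a,p} / {i}
  L2: {c} / {w}
  L3: {p,w} / {w}
  L4: {a,p} / ∅
  L5: {y} / ∅
  L6: {i} / {i}
  L7: {c} / {w}
  L8: {y} / ∅

Liveness:
  L0: in=∅ out={i,w}
  L1: in={i,w} out={i,w}
  L2: in={i,w} out={i,w}
  L3: in={i,w} out={i,w}
  L4: in={i,w} out={i,w}
  L5: in={i,w} out={i,w}
  L6: in={i,w} out={i,w}
  L7: in={i,w} out={i,w}
  L8: in={i,w} out={i,w}

live-out(L5) = ["i", "w"]

Answer: ["i", "w"]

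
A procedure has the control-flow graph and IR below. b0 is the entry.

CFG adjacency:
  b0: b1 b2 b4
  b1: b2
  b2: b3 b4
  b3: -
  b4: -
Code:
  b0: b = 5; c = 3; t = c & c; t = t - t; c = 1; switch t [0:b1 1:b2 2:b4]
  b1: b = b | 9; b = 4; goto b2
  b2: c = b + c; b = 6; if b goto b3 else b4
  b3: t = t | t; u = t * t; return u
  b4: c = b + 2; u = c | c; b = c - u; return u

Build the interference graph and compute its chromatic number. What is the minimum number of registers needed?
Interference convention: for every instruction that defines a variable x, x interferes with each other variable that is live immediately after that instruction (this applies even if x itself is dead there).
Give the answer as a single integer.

Answer: 3

Analysis:
Per-block:
  b0 def {b,c,t} use ∅
  b1 def {b} use {b}
  b2 def {b,c} use {b,c}
  b3 def {t,u} use {t}
  b4 def {b,c,u} use {b}

Liveness:
  b0 li=∅ lo={b,c,t}
  b1 li={b,c,t} lo={b,c,t}
  b2 li={b,c,t} lo={b,t}
  b3 li={t} lo=∅
  b4 li={b} lo=∅

Interfere edges:
  b↔{c,t,u}
  c↔{b,t,u}
  t↔{b,c}
  u↔{b,c}

Registers:
  {b,c,t} pairwise interfere (3-clique) ⇒ χ ≥ 3
  assign b→c0 c→c1 t→c2 u→c2 — no edge inside a register ⇒ χ ≤ 3
  χ = 3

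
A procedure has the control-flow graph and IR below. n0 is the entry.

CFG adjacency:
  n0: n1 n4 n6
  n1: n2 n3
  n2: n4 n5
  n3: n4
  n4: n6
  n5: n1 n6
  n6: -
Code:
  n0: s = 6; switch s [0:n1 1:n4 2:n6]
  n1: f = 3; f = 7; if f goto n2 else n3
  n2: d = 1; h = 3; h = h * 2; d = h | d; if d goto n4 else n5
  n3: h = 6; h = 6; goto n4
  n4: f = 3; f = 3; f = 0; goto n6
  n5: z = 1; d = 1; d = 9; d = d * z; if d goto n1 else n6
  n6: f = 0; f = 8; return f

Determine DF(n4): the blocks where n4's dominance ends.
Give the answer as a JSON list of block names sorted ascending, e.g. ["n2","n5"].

idom tree: n1←n0 n2←n1 n3←n1 n4←n0 n5←n2 n6←n0
Dom at joins:
  n1: preds {n0,n5}: {n0} ∩ {n0,n1,n2,n5} = {n0}; idom=n0
  n4: preds {n0,n2,n3}: {n0} ∩ {n0,n1,n2} ∩ {n0,n1,n3} = {n0}; idom=n0
  n6: preds {n0,n4,n5}: {n0} ∩ {n0,n4} ∩ {n0,n1,n2,n5} = {n0}; idom=n0

DF walk-up:
  join n1 pred n0: · stop@n0
  join n1 pred n5: n5→n2→n1 stop@n0
  join n4 pred n0: · stop@n0
  join n4 pred n2: n2→n1 stop@n0
  join n4 pred n3: n3→n1 stop@n0
  join n6 pred n0: · stop@n0
  join n6 pred n4: n4 stop@n0
  join n6 pred n5: n5→n2→n1 stop@n0
  n0: DF=∅
  n1: DF={n1,n4,n6}
  n2: DF={n1,n4,n6}
  n3: DF={n4}
  n4: DF={n6}
  n5: DF={n1,n6}
  n6: DF=∅

DF(n4) = ["n6"]

Answer: ["n6"]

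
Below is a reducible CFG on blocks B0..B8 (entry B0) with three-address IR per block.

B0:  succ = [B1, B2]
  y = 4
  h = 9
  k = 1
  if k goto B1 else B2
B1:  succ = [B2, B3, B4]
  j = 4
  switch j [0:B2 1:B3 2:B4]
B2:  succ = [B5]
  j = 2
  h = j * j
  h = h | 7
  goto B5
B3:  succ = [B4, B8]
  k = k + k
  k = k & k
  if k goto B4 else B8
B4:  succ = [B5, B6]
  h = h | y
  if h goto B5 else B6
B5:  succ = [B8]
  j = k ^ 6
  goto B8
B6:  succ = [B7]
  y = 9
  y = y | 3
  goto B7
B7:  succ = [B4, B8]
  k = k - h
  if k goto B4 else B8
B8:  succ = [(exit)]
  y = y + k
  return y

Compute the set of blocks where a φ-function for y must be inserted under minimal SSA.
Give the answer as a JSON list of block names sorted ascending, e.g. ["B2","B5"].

Answer: ["B4", "B5", "B8"]

Analysis:
idom tree: B1←B0 B2←B0 B3←B1 B4←B1 B5←B0 B6←B4 B7←B6 B8←B0
Dom at joins:
  B2: preds {B0,B1}: {B0} ∩ {B0,B1} = {B0}; idom=B0
  B4: preds {B1,B3,B7}: {B0,B1} ∩ {B0,B1,B3} ∩ {B0,B1,B4,B6,B7} = {B0,B1}; idom=B1
  B5: preds {B2,B4}: {B0,B2} ∩ {B0,B1,B4} = {B0}; idom=B0
  B8: preds {B3,B5,B7}: {B0,B1,B3} ∩ {B0,B5} ∩ {B0,B1,B4,B6,B7} = {B0}; idom=B0

DF walk-up:
  B2←B0: walk · to B0
  B2←B1: walk B1 to B0
  B4←B1: walk · to B1
  B4←B3: walk B3 to B1
  B4←B7: walk B7→B6→B4 to B1
  B5←B2: walk B2 to B0
  B5←B4: walk B4→B1 to B0
  B8←B3: walk B3→B1 to B0
  B8←B5: walk B5 to B0
  B8←B7: walk B7→B6→B4→B1 to B0
  B0: DF=∅
  B1: DF={B2,B5,B8}
  B2: DF={B5}
  B3: DF={B4,B8}
  B4: DF={B4,B5,B8}
  B5: DF={B8}
  B6: DF={B4,B8}
  B7: DF={B4,B8}
  B8: DF=∅

φ for y: defs {B0,B6,B8}
  DF⁺ = {B4,B5,B8}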